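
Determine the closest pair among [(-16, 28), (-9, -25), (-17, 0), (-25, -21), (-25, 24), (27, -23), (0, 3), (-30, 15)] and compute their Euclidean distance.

Computing all pairwise distances among 8 points:

d((-16, 28), (-9, -25)) = 53.4603
d((-16, 28), (-17, 0)) = 28.0179
d((-16, 28), (-25, -21)) = 49.8197
d((-16, 28), (-25, 24)) = 9.8489 <-- minimum
d((-16, 28), (27, -23)) = 66.7083
d((-16, 28), (0, 3)) = 29.6816
d((-16, 28), (-30, 15)) = 19.105
d((-9, -25), (-17, 0)) = 26.2488
d((-9, -25), (-25, -21)) = 16.4924
d((-9, -25), (-25, 24)) = 51.5461
d((-9, -25), (27, -23)) = 36.0555
d((-9, -25), (0, 3)) = 29.4109
d((-9, -25), (-30, 15)) = 45.1774
d((-17, 0), (-25, -21)) = 22.4722
d((-17, 0), (-25, 24)) = 25.2982
d((-17, 0), (27, -23)) = 49.6488
d((-17, 0), (0, 3)) = 17.2627
d((-17, 0), (-30, 15)) = 19.8494
d((-25, -21), (-25, 24)) = 45.0
d((-25, -21), (27, -23)) = 52.0384
d((-25, -21), (0, 3)) = 34.6554
d((-25, -21), (-30, 15)) = 36.3456
d((-25, 24), (27, -23)) = 70.0928
d((-25, 24), (0, 3)) = 32.6497
d((-25, 24), (-30, 15)) = 10.2956
d((27, -23), (0, 3)) = 37.4833
d((27, -23), (-30, 15)) = 68.5055
d((0, 3), (-30, 15)) = 32.311

Closest pair: (-16, 28) and (-25, 24) with distance 9.8489

The closest pair is (-16, 28) and (-25, 24) with Euclidean distance 9.8489. For 8 points, brute-force pairwise comparison is shown above. For large n, the divide-and-conquer algorithm (sort by x, recurse on halves, check the dividing strip) achieves O(n log n).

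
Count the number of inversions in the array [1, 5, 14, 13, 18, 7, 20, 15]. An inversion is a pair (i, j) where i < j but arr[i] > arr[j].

Finding inversions in [1, 5, 14, 13, 18, 7, 20, 15]:

(2, 3): arr[2]=14 > arr[3]=13
(2, 5): arr[2]=14 > arr[5]=7
(3, 5): arr[3]=13 > arr[5]=7
(4, 5): arr[4]=18 > arr[5]=7
(4, 7): arr[4]=18 > arr[7]=15
(6, 7): arr[6]=20 > arr[7]=15

Total inversions: 6

The array has 6 inversion(s): (2,3), (2,5), (3,5), (4,5), (4,7), (6,7). Each pair (i,j) satisfies i < j and arr[i] > arr[j].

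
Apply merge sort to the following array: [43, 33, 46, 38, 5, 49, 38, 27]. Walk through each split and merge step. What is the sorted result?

Merge sort trace:

Split: [43, 33, 46, 38, 5, 49, 38, 27] -> [43, 33, 46, 38] and [5, 49, 38, 27]
  Split: [43, 33, 46, 38] -> [43, 33] and [46, 38]
    Split: [43, 33] -> [43] and [33]
    Merge: [43] + [33] -> [33, 43]
    Split: [46, 38] -> [46] and [38]
    Merge: [46] + [38] -> [38, 46]
  Merge: [33, 43] + [38, 46] -> [33, 38, 43, 46]
  Split: [5, 49, 38, 27] -> [5, 49] and [38, 27]
    Split: [5, 49] -> [5] and [49]
    Merge: [5] + [49] -> [5, 49]
    Split: [38, 27] -> [38] and [27]
    Merge: [38] + [27] -> [27, 38]
  Merge: [5, 49] + [27, 38] -> [5, 27, 38, 49]
Merge: [33, 38, 43, 46] + [5, 27, 38, 49] -> [5, 27, 33, 38, 38, 43, 46, 49]

Final sorted array: [5, 27, 33, 38, 38, 43, 46, 49]

The merge sort proceeds by recursively splitting the array and merging sorted halves.
After all merges, the sorted array is [5, 27, 33, 38, 38, 43, 46, 49].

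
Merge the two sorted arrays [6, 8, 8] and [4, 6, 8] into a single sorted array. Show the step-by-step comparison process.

Merging process:

Compare 6 vs 4: take 4 from right. Merged: [4]
Compare 6 vs 6: take 6 from left. Merged: [4, 6]
Compare 8 vs 6: take 6 from right. Merged: [4, 6, 6]
Compare 8 vs 8: take 8 from left. Merged: [4, 6, 6, 8]
Compare 8 vs 8: take 8 from left. Merged: [4, 6, 6, 8, 8]
Append remaining from right: [8]. Merged: [4, 6, 6, 8, 8, 8]

Final merged array: [4, 6, 6, 8, 8, 8]
Total comparisons: 5

The merged array is [4, 6, 6, 8, 8, 8], requiring 5 comparisons. The merge step runs in O(n) time where n is the total number of elements.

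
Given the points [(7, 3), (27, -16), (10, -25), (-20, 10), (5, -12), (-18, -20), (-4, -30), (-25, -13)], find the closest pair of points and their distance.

Computing all pairwise distances among 8 points:

d((7, 3), (27, -16)) = 27.5862
d((7, 3), (10, -25)) = 28.1603
d((7, 3), (-20, 10)) = 27.8927
d((7, 3), (5, -12)) = 15.1327
d((7, 3), (-18, -20)) = 33.9706
d((7, 3), (-4, -30)) = 34.7851
d((7, 3), (-25, -13)) = 35.7771
d((27, -16), (10, -25)) = 19.2354
d((27, -16), (-20, 10)) = 53.7122
d((27, -16), (5, -12)) = 22.3607
d((27, -16), (-18, -20)) = 45.1774
d((27, -16), (-4, -30)) = 34.0147
d((27, -16), (-25, -13)) = 52.0865
d((10, -25), (-20, 10)) = 46.0977
d((10, -25), (5, -12)) = 13.9284
d((10, -25), (-18, -20)) = 28.4429
d((10, -25), (-4, -30)) = 14.8661
d((10, -25), (-25, -13)) = 37.0
d((-20, 10), (5, -12)) = 33.3017
d((-20, 10), (-18, -20)) = 30.0666
d((-20, 10), (-4, -30)) = 43.0813
d((-20, 10), (-25, -13)) = 23.5372
d((5, -12), (-18, -20)) = 24.3516
d((5, -12), (-4, -30)) = 20.1246
d((5, -12), (-25, -13)) = 30.0167
d((-18, -20), (-4, -30)) = 17.2047
d((-18, -20), (-25, -13)) = 9.8995 <-- minimum
d((-4, -30), (-25, -13)) = 27.0185

Closest pair: (-18, -20) and (-25, -13) with distance 9.8995

The closest pair is (-18, -20) and (-25, -13) with Euclidean distance 9.8995. For 8 points, brute-force pairwise comparison is shown above. For large n, the divide-and-conquer algorithm (sort by x, recurse on halves, check the dividing strip) achieves O(n log n).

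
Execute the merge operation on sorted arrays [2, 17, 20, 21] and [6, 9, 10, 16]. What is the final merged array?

Merging process:

Compare 2 vs 6: take 2 from left. Merged: [2]
Compare 17 vs 6: take 6 from right. Merged: [2, 6]
Compare 17 vs 9: take 9 from right. Merged: [2, 6, 9]
Compare 17 vs 10: take 10 from right. Merged: [2, 6, 9, 10]
Compare 17 vs 16: take 16 from right. Merged: [2, 6, 9, 10, 16]
Append remaining from left: [17, 20, 21]. Merged: [2, 6, 9, 10, 16, 17, 20, 21]

Final merged array: [2, 6, 9, 10, 16, 17, 20, 21]
Total comparisons: 5

The merged array is [2, 6, 9, 10, 16, 17, 20, 21], requiring 5 comparisons. The merge step runs in O(n) time where n is the total number of elements.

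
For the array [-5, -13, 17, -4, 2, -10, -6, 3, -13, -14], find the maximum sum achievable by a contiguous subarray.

Using Kadane's algorithm on [-5, -13, 17, -4, 2, -10, -6, 3, -13, -14]:

Scanning through the array:
Position 1 (value -13): max_ending_here = -13, max_so_far = -5
Position 2 (value 17): max_ending_here = 17, max_so_far = 17
Position 3 (value -4): max_ending_here = 13, max_so_far = 17
Position 4 (value 2): max_ending_here = 15, max_so_far = 17
Position 5 (value -10): max_ending_here = 5, max_so_far = 17
Position 6 (value -6): max_ending_here = -1, max_so_far = 17
Position 7 (value 3): max_ending_here = 3, max_so_far = 17
Position 8 (value -13): max_ending_here = -10, max_so_far = 17
Position 9 (value -14): max_ending_here = -14, max_so_far = 17

Maximum subarray: [17]
Maximum sum: 17

The maximum subarray is [17] with sum 17. This subarray runs from index 2 to index 2.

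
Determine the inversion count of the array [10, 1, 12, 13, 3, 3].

Finding inversions in [10, 1, 12, 13, 3, 3]:

(0, 1): arr[0]=10 > arr[1]=1
(0, 4): arr[0]=10 > arr[4]=3
(0, 5): arr[0]=10 > arr[5]=3
(2, 4): arr[2]=12 > arr[4]=3
(2, 5): arr[2]=12 > arr[5]=3
(3, 4): arr[3]=13 > arr[4]=3
(3, 5): arr[3]=13 > arr[5]=3

Total inversions: 7

The array has 7 inversion(s): (0,1), (0,4), (0,5), (2,4), (2,5), (3,4), (3,5). Each pair (i,j) satisfies i < j and arr[i] > arr[j].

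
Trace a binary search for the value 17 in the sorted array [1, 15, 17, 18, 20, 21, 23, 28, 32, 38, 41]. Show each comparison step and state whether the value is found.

Binary search for 17 in [1, 15, 17, 18, 20, 21, 23, 28, 32, 38, 41]:

lo=0, hi=10, mid=5, arr[mid]=21 -> 21 > 17, search left half
lo=0, hi=4, mid=2, arr[mid]=17 -> Found target at index 2!

Binary search finds 17 at index 2 after 2 comparisons. The search repeatedly halves the search space by comparing with the middle element.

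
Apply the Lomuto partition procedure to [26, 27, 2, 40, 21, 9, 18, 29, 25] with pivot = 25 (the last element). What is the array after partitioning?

Lomuto partition with pivot = 25:

Initial array: [26, 27, 2, 40, 21, 9, 18, 29, 25]

arr[0]=26 > 25: no swap
arr[1]=27 > 25: no swap
arr[2]=2 <= 25: swap with position 0, array becomes [2, 27, 26, 40, 21, 9, 18, 29, 25]
arr[3]=40 > 25: no swap
arr[4]=21 <= 25: swap with position 1, array becomes [2, 21, 26, 40, 27, 9, 18, 29, 25]
arr[5]=9 <= 25: swap with position 2, array becomes [2, 21, 9, 40, 27, 26, 18, 29, 25]
arr[6]=18 <= 25: swap with position 3, array becomes [2, 21, 9, 18, 27, 26, 40, 29, 25]
arr[7]=29 > 25: no swap

Place pivot at position 4: [2, 21, 9, 18, 25, 26, 40, 29, 27]
Pivot position: 4

After partitioning with pivot 25, the array becomes [2, 21, 9, 18, 25, 26, 40, 29, 27]. The pivot is placed at index 4. All elements to the left of the pivot are <= 25, and all elements to the right are > 25.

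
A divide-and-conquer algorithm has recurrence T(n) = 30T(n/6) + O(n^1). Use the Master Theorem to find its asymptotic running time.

Master Theorem for T(n) = 30T(n/6) + O(n^1):

a = 30, b = 6, c = 1
log_b(a) = log_6(30) = 1.8982

Case 1: c = 1 < log_6(30) = 1.8982
T(n) = O(n^(log_6 30))

For T(n) = 30T(n/6) + O(n^1): log_6(30) = 1.8982. This is Case 1 of the Master Theorem (c < log_b(a), work dominated by leaves), giving O(n^(log_6 30)).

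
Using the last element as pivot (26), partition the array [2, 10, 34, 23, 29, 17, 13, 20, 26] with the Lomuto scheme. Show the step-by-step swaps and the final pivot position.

Lomuto partition with pivot = 26:

Initial array: [2, 10, 34, 23, 29, 17, 13, 20, 26]

arr[0]=2 <= 26: swap with position 0, array becomes [2, 10, 34, 23, 29, 17, 13, 20, 26]
arr[1]=10 <= 26: swap with position 1, array becomes [2, 10, 34, 23, 29, 17, 13, 20, 26]
arr[2]=34 > 26: no swap
arr[3]=23 <= 26: swap with position 2, array becomes [2, 10, 23, 34, 29, 17, 13, 20, 26]
arr[4]=29 > 26: no swap
arr[5]=17 <= 26: swap with position 3, array becomes [2, 10, 23, 17, 29, 34, 13, 20, 26]
arr[6]=13 <= 26: swap with position 4, array becomes [2, 10, 23, 17, 13, 34, 29, 20, 26]
arr[7]=20 <= 26: swap with position 5, array becomes [2, 10, 23, 17, 13, 20, 29, 34, 26]

Place pivot at position 6: [2, 10, 23, 17, 13, 20, 26, 34, 29]
Pivot position: 6

After partitioning with pivot 26, the array becomes [2, 10, 23, 17, 13, 20, 26, 34, 29]. The pivot is placed at index 6. All elements to the left of the pivot are <= 26, and all elements to the right are > 26.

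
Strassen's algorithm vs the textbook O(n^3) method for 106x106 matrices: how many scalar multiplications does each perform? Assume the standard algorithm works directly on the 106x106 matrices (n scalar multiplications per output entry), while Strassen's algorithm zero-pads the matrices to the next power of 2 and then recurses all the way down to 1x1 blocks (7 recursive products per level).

Matrix multiplication for 106x106 matrices:

Strassen's algorithm requires power-of-2 dimensions. Pad 106x106 to 128x128 (next power of 2).

Standard algorithm: 106^3 = 1191016 multiplications
Strassen's algorithm: 7^(log2(128)) = 7^7 = 823543 multiplications
Savings: 1191016 - 823543 = 367473 multiplications

Standard: 1191016 multiplications (106^3). Strassen: 823543 multiplications (7^7, after padding to 128x128). Strassen reduces 8 recursive multiplications to 7 at each level.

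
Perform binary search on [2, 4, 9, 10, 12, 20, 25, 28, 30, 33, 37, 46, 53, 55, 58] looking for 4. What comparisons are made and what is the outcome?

Binary search for 4 in [2, 4, 9, 10, 12, 20, 25, 28, 30, 33, 37, 46, 53, 55, 58]:

lo=0, hi=14, mid=7, arr[mid]=28 -> 28 > 4, search left half
lo=0, hi=6, mid=3, arr[mid]=10 -> 10 > 4, search left half
lo=0, hi=2, mid=1, arr[mid]=4 -> Found target at index 1!

Binary search finds 4 at index 1 after 3 comparisons. The search repeatedly halves the search space by comparing with the middle element.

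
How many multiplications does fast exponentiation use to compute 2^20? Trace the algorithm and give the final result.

Computing 2^20 by squaring (build up from 2^1; each line after the first costs one multiplication):

2^1 = 2
2^2 = (2^1)^2 = 2^2 = 4
2^4 = (2^2)^2 = 4^2 = 16
2^5 = 2 * 2^4 = 2 * 16 = 32
2^10 = (2^5)^2 = 32^2 = 1024
2^20 = (2^10)^2 = 1024^2 = 1048576

Result: 1048576
Multiplications needed: 5 (5 lines after 2^1)

2^20 = 1048576. Using exponentiation by squaring, this requires 5 multiplications. The key idea: if the exponent is even, square the half-power; if odd, multiply by the base once.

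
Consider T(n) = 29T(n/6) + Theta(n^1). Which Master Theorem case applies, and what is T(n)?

Master Theorem for T(n) = 29T(n/6) + O(n^1):

a = 29, b = 6, c = 1
log_b(a) = log_6(29) = 1.8793

Case 1: c = 1 < log_6(29) = 1.8793
T(n) = O(n^(log_6 29))

For T(n) = 29T(n/6) + O(n^1): log_6(29) = 1.8793. This is Case 1 of the Master Theorem (c < log_b(a), work dominated by leaves), giving O(n^(log_6 29)).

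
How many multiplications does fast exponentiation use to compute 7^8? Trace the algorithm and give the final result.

Computing 7^8 by squaring (build up from 7^1; each line after the first costs one multiplication):

7^1 = 7
7^2 = (7^1)^2 = 7^2 = 49
7^4 = (7^2)^2 = 49^2 = 2401
7^8 = (7^4)^2 = 2401^2 = 5764801

Result: 5764801
Multiplications needed: 3 (3 lines after 7^1)

7^8 = 5764801. Using exponentiation by squaring, this requires 3 multiplications. The key idea: if the exponent is even, square the half-power; if odd, multiply by the base once.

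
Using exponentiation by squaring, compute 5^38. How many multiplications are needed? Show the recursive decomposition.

Computing 5^38 by squaring (build up from 5^1; each line after the first costs one multiplication):

5^1 = 5
5^2 = (5^1)^2 = 5^2 = 25
5^4 = (5^2)^2 = 25^2 = 625
5^8 = (5^4)^2 = 625^2 = 390625
5^9 = 5 * 5^8 = 5 * 390625 = 1953125
5^18 = (5^9)^2 = 1953125^2 = 3814697265625
5^19 = 5 * 5^18 = 5 * 3814697265625 = 19073486328125
5^38 = (5^19)^2 = 19073486328125^2 = 363797880709171295166015625

Result: 363797880709171295166015625
Multiplications needed: 7 (7 lines after 5^1)

5^38 = 363797880709171295166015625. Using exponentiation by squaring, this requires 7 multiplications. The key idea: if the exponent is even, square the half-power; if odd, multiply by the base once.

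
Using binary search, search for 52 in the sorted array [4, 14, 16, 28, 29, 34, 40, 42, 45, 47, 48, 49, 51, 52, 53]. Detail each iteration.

Binary search for 52 in [4, 14, 16, 28, 29, 34, 40, 42, 45, 47, 48, 49, 51, 52, 53]:

lo=0, hi=14, mid=7, arr[mid]=42 -> 42 < 52, search right half
lo=8, hi=14, mid=11, arr[mid]=49 -> 49 < 52, search right half
lo=12, hi=14, mid=13, arr[mid]=52 -> Found target at index 13!

Binary search finds 52 at index 13 after 3 comparisons. The search repeatedly halves the search space by comparing with the middle element.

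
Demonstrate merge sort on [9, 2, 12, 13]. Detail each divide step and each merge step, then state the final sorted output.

Merge sort trace:

Split: [9, 2, 12, 13] -> [9, 2] and [12, 13]
  Split: [9, 2] -> [9] and [2]
  Merge: [9] + [2] -> [2, 9]
  Split: [12, 13] -> [12] and [13]
  Merge: [12] + [13] -> [12, 13]
Merge: [2, 9] + [12, 13] -> [2, 9, 12, 13]

Final sorted array: [2, 9, 12, 13]

The merge sort proceeds by recursively splitting the array and merging sorted halves.
After all merges, the sorted array is [2, 9, 12, 13].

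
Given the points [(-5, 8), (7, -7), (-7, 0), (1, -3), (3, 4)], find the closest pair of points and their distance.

Computing all pairwise distances among 5 points:

d((-5, 8), (7, -7)) = 19.2094
d((-5, 8), (-7, 0)) = 8.2462
d((-5, 8), (1, -3)) = 12.53
d((-5, 8), (3, 4)) = 8.9443
d((7, -7), (-7, 0)) = 15.6525
d((7, -7), (1, -3)) = 7.2111 <-- minimum
d((7, -7), (3, 4)) = 11.7047
d((-7, 0), (1, -3)) = 8.544
d((-7, 0), (3, 4)) = 10.7703
d((1, -3), (3, 4)) = 7.2801

Closest pair: (7, -7) and (1, -3) with distance 7.2111

The closest pair is (7, -7) and (1, -3) with Euclidean distance 7.2111. For 5 points, brute-force pairwise comparison is shown above. For large n, the divide-and-conquer algorithm (sort by x, recurse on halves, check the dividing strip) achieves O(n log n).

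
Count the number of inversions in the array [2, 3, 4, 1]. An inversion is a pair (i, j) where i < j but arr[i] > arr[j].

Finding inversions in [2, 3, 4, 1]:

(0, 3): arr[0]=2 > arr[3]=1
(1, 3): arr[1]=3 > arr[3]=1
(2, 3): arr[2]=4 > arr[3]=1

Total inversions: 3

The array has 3 inversion(s): (0,3), (1,3), (2,3). Each pair (i,j) satisfies i < j and arr[i] > arr[j].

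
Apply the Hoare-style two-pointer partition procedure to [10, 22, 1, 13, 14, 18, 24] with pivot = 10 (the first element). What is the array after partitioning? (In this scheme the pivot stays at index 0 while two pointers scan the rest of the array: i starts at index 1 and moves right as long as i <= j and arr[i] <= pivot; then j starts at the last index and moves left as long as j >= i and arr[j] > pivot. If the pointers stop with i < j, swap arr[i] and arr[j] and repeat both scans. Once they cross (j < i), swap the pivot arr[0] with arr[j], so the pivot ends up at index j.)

Hoare-style two-pointer partition with pivot = 10:

Initial array: [10, 22, 1, 13, 14, 18, 24]

Pointers start at i = 1, j = 6.
i stops at index 1 (arr[1]=22 > 10), j stops at index 2 (arr[2]=1 <= 10): swap arr[1] and arr[2], array becomes [10, 1, 22, 13, 14, 18, 24]
i ends at 2, j ends at 1: the pointers have crossed (j < i), so scanning stops.

Swap pivot arr[0] with arr[1] to place pivot at position 1: [1, 10, 22, 13, 14, 18, 24]
Pivot position: 1

After partitioning with pivot 10, the array becomes [1, 10, 22, 13, 14, 18, 24]. The pivot is placed at index 1. All elements to the left of the pivot are <= 10, and all elements to the right are > 10.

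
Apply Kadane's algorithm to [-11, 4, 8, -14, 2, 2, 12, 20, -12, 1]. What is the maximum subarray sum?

Using Kadane's algorithm on [-11, 4, 8, -14, 2, 2, 12, 20, -12, 1]:

Scanning through the array:
Position 1 (value 4): max_ending_here = 4, max_so_far = 4
Position 2 (value 8): max_ending_here = 12, max_so_far = 12
Position 3 (value -14): max_ending_here = -2, max_so_far = 12
Position 4 (value 2): max_ending_here = 2, max_so_far = 12
Position 5 (value 2): max_ending_here = 4, max_so_far = 12
Position 6 (value 12): max_ending_here = 16, max_so_far = 16
Position 7 (value 20): max_ending_here = 36, max_so_far = 36
Position 8 (value -12): max_ending_here = 24, max_so_far = 36
Position 9 (value 1): max_ending_here = 25, max_so_far = 36

Maximum subarray: [2, 2, 12, 20]
Maximum sum: 36

The maximum subarray is [2, 2, 12, 20] with sum 36. This subarray runs from index 4 to index 7.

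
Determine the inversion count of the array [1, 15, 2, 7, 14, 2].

Finding inversions in [1, 15, 2, 7, 14, 2]:

(1, 2): arr[1]=15 > arr[2]=2
(1, 3): arr[1]=15 > arr[3]=7
(1, 4): arr[1]=15 > arr[4]=14
(1, 5): arr[1]=15 > arr[5]=2
(3, 5): arr[3]=7 > arr[5]=2
(4, 5): arr[4]=14 > arr[5]=2

Total inversions: 6

The array has 6 inversion(s): (1,2), (1,3), (1,4), (1,5), (3,5), (4,5). Each pair (i,j) satisfies i < j and arr[i] > arr[j].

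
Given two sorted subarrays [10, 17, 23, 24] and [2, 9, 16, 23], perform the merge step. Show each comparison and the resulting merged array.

Merging process:

Compare 10 vs 2: take 2 from right. Merged: [2]
Compare 10 vs 9: take 9 from right. Merged: [2, 9]
Compare 10 vs 16: take 10 from left. Merged: [2, 9, 10]
Compare 17 vs 16: take 16 from right. Merged: [2, 9, 10, 16]
Compare 17 vs 23: take 17 from left. Merged: [2, 9, 10, 16, 17]
Compare 23 vs 23: take 23 from left. Merged: [2, 9, 10, 16, 17, 23]
Compare 24 vs 23: take 23 from right. Merged: [2, 9, 10, 16, 17, 23, 23]
Append remaining from left: [24]. Merged: [2, 9, 10, 16, 17, 23, 23, 24]

Final merged array: [2, 9, 10, 16, 17, 23, 23, 24]
Total comparisons: 7

The merged array is [2, 9, 10, 16, 17, 23, 23, 24], requiring 7 comparisons. The merge step runs in O(n) time where n is the total number of elements.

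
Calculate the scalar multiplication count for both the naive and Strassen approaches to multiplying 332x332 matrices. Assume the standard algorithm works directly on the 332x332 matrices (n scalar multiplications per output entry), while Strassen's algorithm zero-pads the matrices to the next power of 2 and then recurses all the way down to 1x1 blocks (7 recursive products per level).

Matrix multiplication for 332x332 matrices:

Strassen's algorithm requires power-of-2 dimensions. Pad 332x332 to 512x512 (next power of 2).

Standard algorithm: 332^3 = 36594368 multiplications
Strassen's algorithm: 7^(log2(512)) = 7^9 = 40353607 multiplications
Difference: 36594368 - 40353607 = -3759239 (Strassen uses MORE here due to padding overhead — for small or just-over-power-of-2 n, padding can outweigh the per-level savings)

Standard: 36594368 multiplications (332^3). Strassen: 40353607 multiplications (7^9, after padding to 512x512). Strassen reduces 8 recursive multiplications to 7 at each level.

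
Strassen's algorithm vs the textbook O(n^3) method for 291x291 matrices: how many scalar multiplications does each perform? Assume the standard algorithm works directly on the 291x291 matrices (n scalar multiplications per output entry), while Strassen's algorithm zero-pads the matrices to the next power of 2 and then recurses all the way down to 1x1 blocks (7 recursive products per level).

Matrix multiplication for 291x291 matrices:

Strassen's algorithm requires power-of-2 dimensions. Pad 291x291 to 512x512 (next power of 2).

Standard algorithm: 291^3 = 24642171 multiplications
Strassen's algorithm: 7^(log2(512)) = 7^9 = 40353607 multiplications
Difference: 24642171 - 40353607 = -15711436 (Strassen uses MORE here due to padding overhead — for small or just-over-power-of-2 n, padding can outweigh the per-level savings)

Standard: 24642171 multiplications (291^3). Strassen: 40353607 multiplications (7^9, after padding to 512x512). Strassen reduces 8 recursive multiplications to 7 at each level.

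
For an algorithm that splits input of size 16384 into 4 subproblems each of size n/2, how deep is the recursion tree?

For divide and conquer with division factor 2:

Problem sizes at each level:
Level 0: 16384
Level 1: 8192
Level 2: 4096
Level 3: 2048
Level 4: 1024
Level 5: 512
Level 6: 256
Level 7: 128
Level 8: 64
Level 9: 32
Level 10: 16
Level 11: 8
Level 12: 4
Level 13: 2
Level 14: 1

The root is level 0 and the size-1 base case is level 14 (the tree spans levels 0 through 14, i.e. 15 levels counting the root), so the depth is the number of divisions: log_2(16384) = 14

The recursion tree depth is log_2(16384) = 14. At each level, the problem size is divided by 2, so it takes 14 divisions to reduce to a base case of size 1. The algorithm makes 4 recursive calls at each level.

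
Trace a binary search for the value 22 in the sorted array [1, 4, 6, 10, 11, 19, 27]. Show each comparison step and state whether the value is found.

Binary search for 22 in [1, 4, 6, 10, 11, 19, 27]:

lo=0, hi=6, mid=3, arr[mid]=10 -> 10 < 22, search right half
lo=4, hi=6, mid=5, arr[mid]=19 -> 19 < 22, search right half
lo=6, hi=6, mid=6, arr[mid]=27 -> 27 > 22, search left half
lo=6 > hi=5, target 22 not found

Binary search determines that 22 is not in the array after 3 comparisons. The search space was exhausted without finding the target.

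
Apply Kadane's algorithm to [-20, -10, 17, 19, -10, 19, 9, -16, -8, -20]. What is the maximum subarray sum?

Using Kadane's algorithm on [-20, -10, 17, 19, -10, 19, 9, -16, -8, -20]:

Scanning through the array:
Position 1 (value -10): max_ending_here = -10, max_so_far = -10
Position 2 (value 17): max_ending_here = 17, max_so_far = 17
Position 3 (value 19): max_ending_here = 36, max_so_far = 36
Position 4 (value -10): max_ending_here = 26, max_so_far = 36
Position 5 (value 19): max_ending_here = 45, max_so_far = 45
Position 6 (value 9): max_ending_here = 54, max_so_far = 54
Position 7 (value -16): max_ending_here = 38, max_so_far = 54
Position 8 (value -8): max_ending_here = 30, max_so_far = 54
Position 9 (value -20): max_ending_here = 10, max_so_far = 54

Maximum subarray: [17, 19, -10, 19, 9]
Maximum sum: 54

The maximum subarray is [17, 19, -10, 19, 9] with sum 54. This subarray runs from index 2 to index 6.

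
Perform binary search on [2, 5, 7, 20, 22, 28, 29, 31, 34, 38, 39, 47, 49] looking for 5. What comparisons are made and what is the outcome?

Binary search for 5 in [2, 5, 7, 20, 22, 28, 29, 31, 34, 38, 39, 47, 49]:

lo=0, hi=12, mid=6, arr[mid]=29 -> 29 > 5, search left half
lo=0, hi=5, mid=2, arr[mid]=7 -> 7 > 5, search left half
lo=0, hi=1, mid=0, arr[mid]=2 -> 2 < 5, search right half
lo=1, hi=1, mid=1, arr[mid]=5 -> Found target at index 1!

Binary search finds 5 at index 1 after 4 comparisons. The search repeatedly halves the search space by comparing with the middle element.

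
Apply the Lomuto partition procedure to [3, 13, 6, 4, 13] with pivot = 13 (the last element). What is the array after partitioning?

Lomuto partition with pivot = 13:

Initial array: [3, 13, 6, 4, 13]

arr[0]=3 <= 13: swap with position 0, array becomes [3, 13, 6, 4, 13]
arr[1]=13 <= 13: swap with position 1, array becomes [3, 13, 6, 4, 13]
arr[2]=6 <= 13: swap with position 2, array becomes [3, 13, 6, 4, 13]
arr[3]=4 <= 13: swap with position 3, array becomes [3, 13, 6, 4, 13]

Place pivot at position 4: [3, 13, 6, 4, 13]
Pivot position: 4

After partitioning with pivot 13, the array becomes [3, 13, 6, 4, 13]. The pivot is placed at index 4. All elements to the left of the pivot are <= 13, and all elements to the right are > 13.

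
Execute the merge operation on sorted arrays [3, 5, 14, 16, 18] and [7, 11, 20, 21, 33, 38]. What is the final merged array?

Merging process:

Compare 3 vs 7: take 3 from left. Merged: [3]
Compare 5 vs 7: take 5 from left. Merged: [3, 5]
Compare 14 vs 7: take 7 from right. Merged: [3, 5, 7]
Compare 14 vs 11: take 11 from right. Merged: [3, 5, 7, 11]
Compare 14 vs 20: take 14 from left. Merged: [3, 5, 7, 11, 14]
Compare 16 vs 20: take 16 from left. Merged: [3, 5, 7, 11, 14, 16]
Compare 18 vs 20: take 18 from left. Merged: [3, 5, 7, 11, 14, 16, 18]
Append remaining from right: [20, 21, 33, 38]. Merged: [3, 5, 7, 11, 14, 16, 18, 20, 21, 33, 38]

Final merged array: [3, 5, 7, 11, 14, 16, 18, 20, 21, 33, 38]
Total comparisons: 7

The merged array is [3, 5, 7, 11, 14, 16, 18, 20, 21, 33, 38], requiring 7 comparisons. The merge step runs in O(n) time where n is the total number of elements.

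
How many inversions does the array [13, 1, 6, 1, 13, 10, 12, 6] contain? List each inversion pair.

Finding inversions in [13, 1, 6, 1, 13, 10, 12, 6]:

(0, 1): arr[0]=13 > arr[1]=1
(0, 2): arr[0]=13 > arr[2]=6
(0, 3): arr[0]=13 > arr[3]=1
(0, 5): arr[0]=13 > arr[5]=10
(0, 6): arr[0]=13 > arr[6]=12
(0, 7): arr[0]=13 > arr[7]=6
(2, 3): arr[2]=6 > arr[3]=1
(4, 5): arr[4]=13 > arr[5]=10
(4, 6): arr[4]=13 > arr[6]=12
(4, 7): arr[4]=13 > arr[7]=6
(5, 7): arr[5]=10 > arr[7]=6
(6, 7): arr[6]=12 > arr[7]=6

Total inversions: 12

The array has 12 inversion(s): (0,1), (0,2), (0,3), (0,5), (0,6), (0,7), (2,3), (4,5), (4,6), (4,7), (5,7), (6,7). Each pair (i,j) satisfies i < j and arr[i] > arr[j].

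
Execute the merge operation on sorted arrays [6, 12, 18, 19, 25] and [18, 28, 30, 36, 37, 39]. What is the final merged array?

Merging process:

Compare 6 vs 18: take 6 from left. Merged: [6]
Compare 12 vs 18: take 12 from left. Merged: [6, 12]
Compare 18 vs 18: take 18 from left. Merged: [6, 12, 18]
Compare 19 vs 18: take 18 from right. Merged: [6, 12, 18, 18]
Compare 19 vs 28: take 19 from left. Merged: [6, 12, 18, 18, 19]
Compare 25 vs 28: take 25 from left. Merged: [6, 12, 18, 18, 19, 25]
Append remaining from right: [28, 30, 36, 37, 39]. Merged: [6, 12, 18, 18, 19, 25, 28, 30, 36, 37, 39]

Final merged array: [6, 12, 18, 18, 19, 25, 28, 30, 36, 37, 39]
Total comparisons: 6

The merged array is [6, 12, 18, 18, 19, 25, 28, 30, 36, 37, 39], requiring 6 comparisons. The merge step runs in O(n) time where n is the total number of elements.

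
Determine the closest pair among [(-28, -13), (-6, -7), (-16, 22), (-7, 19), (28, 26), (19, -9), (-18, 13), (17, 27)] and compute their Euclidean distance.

Computing all pairwise distances among 8 points:

d((-28, -13), (-6, -7)) = 22.8035
d((-28, -13), (-16, 22)) = 37.0
d((-28, -13), (-7, 19)) = 38.2753
d((-28, -13), (28, 26)) = 68.2422
d((-28, -13), (19, -9)) = 47.1699
d((-28, -13), (-18, 13)) = 27.8568
d((-28, -13), (17, 27)) = 60.208
d((-6, -7), (-16, 22)) = 30.6757
d((-6, -7), (-7, 19)) = 26.0192
d((-6, -7), (28, 26)) = 47.3814
d((-6, -7), (19, -9)) = 25.0799
d((-6, -7), (-18, 13)) = 23.3238
d((-6, -7), (17, 27)) = 41.0488
d((-16, 22), (-7, 19)) = 9.4868
d((-16, 22), (28, 26)) = 44.1814
d((-16, 22), (19, -9)) = 46.7547
d((-16, 22), (-18, 13)) = 9.2195 <-- minimum
d((-16, 22), (17, 27)) = 33.3766
d((-7, 19), (28, 26)) = 35.6931
d((-7, 19), (19, -9)) = 38.2099
d((-7, 19), (-18, 13)) = 12.53
d((-7, 19), (17, 27)) = 25.2982
d((28, 26), (19, -9)) = 36.1386
d((28, 26), (-18, 13)) = 47.8017
d((28, 26), (17, 27)) = 11.0454
d((19, -9), (-18, 13)) = 43.0465
d((19, -9), (17, 27)) = 36.0555
d((-18, 13), (17, 27)) = 37.6962

Closest pair: (-16, 22) and (-18, 13) with distance 9.2195

The closest pair is (-16, 22) and (-18, 13) with Euclidean distance 9.2195. For 8 points, brute-force pairwise comparison is shown above. For large n, the divide-and-conquer algorithm (sort by x, recurse on halves, check the dividing strip) achieves O(n log n).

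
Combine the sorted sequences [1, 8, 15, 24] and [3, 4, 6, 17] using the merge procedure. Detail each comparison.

Merging process:

Compare 1 vs 3: take 1 from left. Merged: [1]
Compare 8 vs 3: take 3 from right. Merged: [1, 3]
Compare 8 vs 4: take 4 from right. Merged: [1, 3, 4]
Compare 8 vs 6: take 6 from right. Merged: [1, 3, 4, 6]
Compare 8 vs 17: take 8 from left. Merged: [1, 3, 4, 6, 8]
Compare 15 vs 17: take 15 from left. Merged: [1, 3, 4, 6, 8, 15]
Compare 24 vs 17: take 17 from right. Merged: [1, 3, 4, 6, 8, 15, 17]
Append remaining from left: [24]. Merged: [1, 3, 4, 6, 8, 15, 17, 24]

Final merged array: [1, 3, 4, 6, 8, 15, 17, 24]
Total comparisons: 7

The merged array is [1, 3, 4, 6, 8, 15, 17, 24], requiring 7 comparisons. The merge step runs in O(n) time where n is the total number of elements.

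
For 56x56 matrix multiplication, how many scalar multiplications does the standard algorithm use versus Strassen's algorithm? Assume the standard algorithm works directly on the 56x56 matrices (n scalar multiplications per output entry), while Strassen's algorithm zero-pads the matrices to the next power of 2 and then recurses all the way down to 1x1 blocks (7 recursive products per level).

Matrix multiplication for 56x56 matrices:

Strassen's algorithm requires power-of-2 dimensions. Pad 56x56 to 64x64 (next power of 2).

Standard algorithm: 56^3 = 175616 multiplications
Strassen's algorithm: 7^(log2(64)) = 7^6 = 117649 multiplications
Savings: 175616 - 117649 = 57967 multiplications

Standard: 175616 multiplications (56^3). Strassen: 117649 multiplications (7^6, after padding to 64x64). Strassen reduces 8 recursive multiplications to 7 at each level.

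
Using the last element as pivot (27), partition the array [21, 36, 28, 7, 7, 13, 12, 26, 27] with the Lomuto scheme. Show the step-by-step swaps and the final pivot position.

Lomuto partition with pivot = 27:

Initial array: [21, 36, 28, 7, 7, 13, 12, 26, 27]

arr[0]=21 <= 27: swap with position 0, array becomes [21, 36, 28, 7, 7, 13, 12, 26, 27]
arr[1]=36 > 27: no swap
arr[2]=28 > 27: no swap
arr[3]=7 <= 27: swap with position 1, array becomes [21, 7, 28, 36, 7, 13, 12, 26, 27]
arr[4]=7 <= 27: swap with position 2, array becomes [21, 7, 7, 36, 28, 13, 12, 26, 27]
arr[5]=13 <= 27: swap with position 3, array becomes [21, 7, 7, 13, 28, 36, 12, 26, 27]
arr[6]=12 <= 27: swap with position 4, array becomes [21, 7, 7, 13, 12, 36, 28, 26, 27]
arr[7]=26 <= 27: swap with position 5, array becomes [21, 7, 7, 13, 12, 26, 28, 36, 27]

Place pivot at position 6: [21, 7, 7, 13, 12, 26, 27, 36, 28]
Pivot position: 6

After partitioning with pivot 27, the array becomes [21, 7, 7, 13, 12, 26, 27, 36, 28]. The pivot is placed at index 6. All elements to the left of the pivot are <= 27, and all elements to the right are > 27.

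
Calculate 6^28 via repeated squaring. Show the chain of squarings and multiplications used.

Computing 6^28 by squaring (build up from 6^1; each line after the first costs one multiplication):

6^1 = 6
6^2 = (6^1)^2 = 6^2 = 36
6^3 = 6 * 6^2 = 6 * 36 = 216
6^6 = (6^3)^2 = 216^2 = 46656
6^7 = 6 * 6^6 = 6 * 46656 = 279936
6^14 = (6^7)^2 = 279936^2 = 78364164096
6^28 = (6^14)^2 = 78364164096^2 = 6140942214464815497216

Result: 6140942214464815497216
Multiplications needed: 6 (6 lines after 6^1)

6^28 = 6140942214464815497216. Using exponentiation by squaring, this requires 6 multiplications. The key idea: if the exponent is even, square the half-power; if odd, multiply by the base once.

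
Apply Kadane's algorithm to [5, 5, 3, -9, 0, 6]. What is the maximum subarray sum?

Using Kadane's algorithm on [5, 5, 3, -9, 0, 6]:

Scanning through the array:
Position 1 (value 5): max_ending_here = 10, max_so_far = 10
Position 2 (value 3): max_ending_here = 13, max_so_far = 13
Position 3 (value -9): max_ending_here = 4, max_so_far = 13
Position 4 (value 0): max_ending_here = 4, max_so_far = 13
Position 5 (value 6): max_ending_here = 10, max_so_far = 13

Maximum subarray: [5, 5, 3]
Maximum sum: 13

The maximum subarray is [5, 5, 3] with sum 13. This subarray runs from index 0 to index 2.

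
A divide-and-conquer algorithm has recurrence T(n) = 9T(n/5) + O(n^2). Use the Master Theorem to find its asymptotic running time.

Master Theorem for T(n) = 9T(n/5) + O(n^2):

a = 9, b = 5, c = 2
log_b(a) = log_5(9) = 1.3652

Case 3: c = 2 > log_5(9) = 1.3652
T(n) = O(n^2) = O(n^2)

For T(n) = 9T(n/5) + O(n^2): log_5(9) = 1.3652. This is Case 3 of the Master Theorem (c > log_b(a), work dominated by root), giving O(n^2).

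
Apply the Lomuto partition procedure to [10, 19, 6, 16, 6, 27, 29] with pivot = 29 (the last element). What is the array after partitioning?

Lomuto partition with pivot = 29:

Initial array: [10, 19, 6, 16, 6, 27, 29]

arr[0]=10 <= 29: swap with position 0, array becomes [10, 19, 6, 16, 6, 27, 29]
arr[1]=19 <= 29: swap with position 1, array becomes [10, 19, 6, 16, 6, 27, 29]
arr[2]=6 <= 29: swap with position 2, array becomes [10, 19, 6, 16, 6, 27, 29]
arr[3]=16 <= 29: swap with position 3, array becomes [10, 19, 6, 16, 6, 27, 29]
arr[4]=6 <= 29: swap with position 4, array becomes [10, 19, 6, 16, 6, 27, 29]
arr[5]=27 <= 29: swap with position 5, array becomes [10, 19, 6, 16, 6, 27, 29]

Place pivot at position 6: [10, 19, 6, 16, 6, 27, 29]
Pivot position: 6

After partitioning with pivot 29, the array becomes [10, 19, 6, 16, 6, 27, 29]. The pivot is placed at index 6. All elements to the left of the pivot are <= 29, and all elements to the right are > 29.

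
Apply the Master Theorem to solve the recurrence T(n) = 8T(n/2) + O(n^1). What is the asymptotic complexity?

Master Theorem for T(n) = 8T(n/2) + O(n^1):

a = 8, b = 2, c = 1
log_b(a) = log_2(8) = 3.0000

Case 1: c = 1 < log_2(8) = 3.0000
T(n) = O(n^(log_2 8)) = O(n^3)

For T(n) = 8T(n/2) + O(n^1): log_2(8) = 3.0000. This is Case 1 of the Master Theorem (c < log_b(a), work dominated by leaves), giving O(n^3).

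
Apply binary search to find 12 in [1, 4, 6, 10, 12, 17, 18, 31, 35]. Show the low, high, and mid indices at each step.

Binary search for 12 in [1, 4, 6, 10, 12, 17, 18, 31, 35]:

lo=0, hi=8, mid=4, arr[mid]=12 -> Found target at index 4!

Binary search finds 12 at index 4 after 1 comparisons. The search repeatedly halves the search space by comparing with the middle element.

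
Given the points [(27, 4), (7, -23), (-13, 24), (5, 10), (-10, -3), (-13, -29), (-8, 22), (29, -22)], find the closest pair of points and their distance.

Computing all pairwise distances among 8 points:

d((27, 4), (7, -23)) = 33.6006
d((27, 4), (-13, 24)) = 44.7214
d((27, 4), (5, 10)) = 22.8035
d((27, 4), (-10, -3)) = 37.6563
d((27, 4), (-13, -29)) = 51.8556
d((27, 4), (-8, 22)) = 39.3573
d((27, 4), (29, -22)) = 26.0768
d((7, -23), (-13, 24)) = 51.0784
d((7, -23), (5, 10)) = 33.0606
d((7, -23), (-10, -3)) = 26.2488
d((7, -23), (-13, -29)) = 20.8806
d((7, -23), (-8, 22)) = 47.4342
d((7, -23), (29, -22)) = 22.0227
d((-13, 24), (5, 10)) = 22.8035
d((-13, 24), (-10, -3)) = 27.1662
d((-13, 24), (-13, -29)) = 53.0
d((-13, 24), (-8, 22)) = 5.3852 <-- minimum
d((-13, 24), (29, -22)) = 62.2896
d((5, 10), (-10, -3)) = 19.8494
d((5, 10), (-13, -29)) = 42.9535
d((5, 10), (-8, 22)) = 17.6918
d((5, 10), (29, -22)) = 40.0
d((-10, -3), (-13, -29)) = 26.1725
d((-10, -3), (-8, 22)) = 25.0799
d((-10, -3), (29, -22)) = 43.382
d((-13, -29), (-8, 22)) = 51.2445
d((-13, -29), (29, -22)) = 42.5793
d((-8, 22), (29, -22)) = 57.4891

Closest pair: (-13, 24) and (-8, 22) with distance 5.3852

The closest pair is (-13, 24) and (-8, 22) with Euclidean distance 5.3852. For 8 points, brute-force pairwise comparison is shown above. For large n, the divide-and-conquer algorithm (sort by x, recurse on halves, check the dividing strip) achieves O(n log n).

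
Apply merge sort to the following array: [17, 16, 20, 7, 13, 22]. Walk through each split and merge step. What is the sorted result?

Merge sort trace:

Split: [17, 16, 20, 7, 13, 22] -> [17, 16, 20] and [7, 13, 22]
  Split: [17, 16, 20] -> [17] and [16, 20]
    Split: [16, 20] -> [16] and [20]
    Merge: [16] + [20] -> [16, 20]
  Merge: [17] + [16, 20] -> [16, 17, 20]
  Split: [7, 13, 22] -> [7] and [13, 22]
    Split: [13, 22] -> [13] and [22]
    Merge: [13] + [22] -> [13, 22]
  Merge: [7] + [13, 22] -> [7, 13, 22]
Merge: [16, 17, 20] + [7, 13, 22] -> [7, 13, 16, 17, 20, 22]

Final sorted array: [7, 13, 16, 17, 20, 22]

The merge sort proceeds by recursively splitting the array and merging sorted halves.
After all merges, the sorted array is [7, 13, 16, 17, 20, 22].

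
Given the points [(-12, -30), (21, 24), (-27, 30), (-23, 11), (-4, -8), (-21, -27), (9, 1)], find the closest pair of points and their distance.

Computing all pairwise distances among 7 points:

d((-12, -30), (21, 24)) = 63.2851
d((-12, -30), (-27, 30)) = 61.8466
d((-12, -30), (-23, 11)) = 42.45
d((-12, -30), (-4, -8)) = 23.4094
d((-12, -30), (-21, -27)) = 9.4868 <-- minimum
d((-12, -30), (9, 1)) = 37.4433
d((21, 24), (-27, 30)) = 48.3735
d((21, 24), (-23, 11)) = 45.8803
d((21, 24), (-4, -8)) = 40.6079
d((21, 24), (-21, -27)) = 66.0681
d((21, 24), (9, 1)) = 25.9422
d((-27, 30), (-23, 11)) = 19.4165
d((-27, 30), (-4, -8)) = 44.4185
d((-27, 30), (-21, -27)) = 57.3149
d((-27, 30), (9, 1)) = 46.2277
d((-23, 11), (-4, -8)) = 26.8701
d((-23, 11), (-21, -27)) = 38.0526
d((-23, 11), (9, 1)) = 33.5261
d((-4, -8), (-21, -27)) = 25.4951
d((-4, -8), (9, 1)) = 15.8114
d((-21, -27), (9, 1)) = 41.0366

Closest pair: (-12, -30) and (-21, -27) with distance 9.4868

The closest pair is (-12, -30) and (-21, -27) with Euclidean distance 9.4868. For 7 points, brute-force pairwise comparison is shown above. For large n, the divide-and-conquer algorithm (sort by x, recurse on halves, check the dividing strip) achieves O(n log n).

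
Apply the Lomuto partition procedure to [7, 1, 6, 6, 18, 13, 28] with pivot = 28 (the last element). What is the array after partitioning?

Lomuto partition with pivot = 28:

Initial array: [7, 1, 6, 6, 18, 13, 28]

arr[0]=7 <= 28: swap with position 0, array becomes [7, 1, 6, 6, 18, 13, 28]
arr[1]=1 <= 28: swap with position 1, array becomes [7, 1, 6, 6, 18, 13, 28]
arr[2]=6 <= 28: swap with position 2, array becomes [7, 1, 6, 6, 18, 13, 28]
arr[3]=6 <= 28: swap with position 3, array becomes [7, 1, 6, 6, 18, 13, 28]
arr[4]=18 <= 28: swap with position 4, array becomes [7, 1, 6, 6, 18, 13, 28]
arr[5]=13 <= 28: swap with position 5, array becomes [7, 1, 6, 6, 18, 13, 28]

Place pivot at position 6: [7, 1, 6, 6, 18, 13, 28]
Pivot position: 6

After partitioning with pivot 28, the array becomes [7, 1, 6, 6, 18, 13, 28]. The pivot is placed at index 6. All elements to the left of the pivot are <= 28, and all elements to the right are > 28.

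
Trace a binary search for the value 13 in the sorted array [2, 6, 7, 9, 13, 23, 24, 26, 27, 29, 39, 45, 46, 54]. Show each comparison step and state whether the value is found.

Binary search for 13 in [2, 6, 7, 9, 13, 23, 24, 26, 27, 29, 39, 45, 46, 54]:

lo=0, hi=13, mid=6, arr[mid]=24 -> 24 > 13, search left half
lo=0, hi=5, mid=2, arr[mid]=7 -> 7 < 13, search right half
lo=3, hi=5, mid=4, arr[mid]=13 -> Found target at index 4!

Binary search finds 13 at index 4 after 3 comparisons. The search repeatedly halves the search space by comparing with the middle element.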